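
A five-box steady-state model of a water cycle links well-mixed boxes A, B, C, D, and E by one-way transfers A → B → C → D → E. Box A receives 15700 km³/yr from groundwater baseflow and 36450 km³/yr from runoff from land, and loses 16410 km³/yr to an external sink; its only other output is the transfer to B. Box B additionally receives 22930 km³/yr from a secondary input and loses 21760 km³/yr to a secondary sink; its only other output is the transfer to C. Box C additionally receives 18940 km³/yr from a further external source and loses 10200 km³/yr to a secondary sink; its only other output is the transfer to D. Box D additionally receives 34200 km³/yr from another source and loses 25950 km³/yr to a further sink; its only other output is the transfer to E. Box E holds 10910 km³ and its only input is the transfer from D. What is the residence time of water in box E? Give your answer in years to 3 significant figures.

0.202 yr

Box A: F(A→B) = (15700 + 36450) − 16410 = 35740 km³/yr.
Box B: F(B→C) = (35740 + 22930) − 21760 = 36910 km³/yr.
Box C: F(C→D) = (36910 + 18940) − 10200 = 45650 km³/yr.
Box D: F(D→E) = (45650 + 34200) − 25950 = 53900 km³/yr.
Box E throughput = its input = 53900 km³/yr; τ = 10910 / 53900 = 0.2024 yr.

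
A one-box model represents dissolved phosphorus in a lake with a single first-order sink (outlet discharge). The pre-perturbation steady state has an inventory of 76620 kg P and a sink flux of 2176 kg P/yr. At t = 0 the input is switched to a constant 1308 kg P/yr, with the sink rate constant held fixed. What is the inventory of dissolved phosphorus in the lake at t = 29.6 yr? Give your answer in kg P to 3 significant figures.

59200 kg P

The sink rate constant is k = F₀/M₀ = 2176/76620 = 0.02840 yr⁻¹.
Solving dM/dt = F₁ − kM with M(0) = M₀ gives M(t) = F₁/k + (M₀ − F₁/k)·e^(−kt).
F₁/k = 1308/0.02840 = 46057 kg P; kt = 0.02840 × 29.6 = 0.8406, e^(−kt) = 0.4314.
M(29.6) = 46057 + (76620 − 46057) × 0.4314 = 46057 + 13190 = 59243 kg P.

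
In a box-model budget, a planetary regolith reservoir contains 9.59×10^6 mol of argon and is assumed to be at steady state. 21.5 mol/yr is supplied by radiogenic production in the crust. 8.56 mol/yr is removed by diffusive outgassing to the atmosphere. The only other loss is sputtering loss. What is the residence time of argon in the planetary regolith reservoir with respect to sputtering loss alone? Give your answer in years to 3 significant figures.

741000 yr

At steady state ΣF_in = ΣF_out.
ΣF_in = 21.500 mol/yr.
Sputtering loss flux = ΣF_in − (8.56) = 21.500 − 8.560 = 12.94 mol/yr.
τ = M / F = 9.59×10^6 / 12.94 = 741100 yr.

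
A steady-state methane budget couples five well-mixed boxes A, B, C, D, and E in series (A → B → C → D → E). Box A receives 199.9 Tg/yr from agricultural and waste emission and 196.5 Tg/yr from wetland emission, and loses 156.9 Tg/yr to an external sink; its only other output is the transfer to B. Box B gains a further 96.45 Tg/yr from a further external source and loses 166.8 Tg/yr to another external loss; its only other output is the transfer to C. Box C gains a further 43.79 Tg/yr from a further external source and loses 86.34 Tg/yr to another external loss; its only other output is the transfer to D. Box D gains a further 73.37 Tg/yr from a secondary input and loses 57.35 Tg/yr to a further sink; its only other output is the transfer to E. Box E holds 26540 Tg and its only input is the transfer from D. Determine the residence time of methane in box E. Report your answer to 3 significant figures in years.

186 yr

Box A: F(A→B) = (199.9 + 196.5) − 156.9 = 239.50 Tg/yr.
Box B: F(B→C) = (239.50 + 96.45) − 166.8 = 169.15 Tg/yr.
Box C: F(C→D) = (169.15 + 43.79) − 86.34 = 126.60 Tg/yr.
Box D: F(D→E) = (126.60 + 73.37) − 57.35 = 142.62 Tg/yr.
Box E throughput = its input = 142.62 Tg/yr; τ = 26540 / 142.62 = 186.1 yr.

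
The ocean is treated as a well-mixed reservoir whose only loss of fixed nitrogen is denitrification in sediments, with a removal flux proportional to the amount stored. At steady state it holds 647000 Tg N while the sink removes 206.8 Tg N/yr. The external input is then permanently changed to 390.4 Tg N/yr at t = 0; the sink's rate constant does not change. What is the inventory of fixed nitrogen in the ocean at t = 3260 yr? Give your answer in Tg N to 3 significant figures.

τ = M₀/F₀ = 647000/206.8 = 3129 yr; rate constant k = 1/τ.
New steady state M_∞ = F₁/k = F₁·τ = 390.4 × 3129 = 1.2214×10^6 Tg N.
M(t) = M_∞ + (M₀ − M_∞)·e^(−t/τ); t/τ = 3260/3129 = 1.042, so e^(−t/τ) = 0.3528.
M(t) = 1.2214×10^6 − 574400 × 0.3528 = 1.0188×10^6 Tg N.

1.02×10^6 Tg N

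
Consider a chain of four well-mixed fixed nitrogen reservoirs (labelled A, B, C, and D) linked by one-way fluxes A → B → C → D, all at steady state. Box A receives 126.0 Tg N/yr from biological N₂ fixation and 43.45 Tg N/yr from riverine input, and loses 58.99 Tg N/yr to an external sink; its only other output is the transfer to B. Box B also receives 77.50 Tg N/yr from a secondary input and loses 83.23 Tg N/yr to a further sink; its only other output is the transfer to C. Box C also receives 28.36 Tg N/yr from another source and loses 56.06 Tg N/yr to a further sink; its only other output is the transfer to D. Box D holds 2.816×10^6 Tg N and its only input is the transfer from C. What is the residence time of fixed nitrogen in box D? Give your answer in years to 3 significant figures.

36600 yr

Box A: F(A→B) = (126.0 + 43.45) − 58.99 = 110.46 Tg N/yr.
Box B: F(B→C) = (110.46 + 77.50) − 83.23 = 104.73 Tg N/yr.
Box C: F(C→D) = (104.73 + 28.36) − 56.06 = 77.030 Tg N/yr.
Box D throughput = its input = 77.030 Tg N/yr; τ = 2.816×10^6 / 77.030 = 36560 yr.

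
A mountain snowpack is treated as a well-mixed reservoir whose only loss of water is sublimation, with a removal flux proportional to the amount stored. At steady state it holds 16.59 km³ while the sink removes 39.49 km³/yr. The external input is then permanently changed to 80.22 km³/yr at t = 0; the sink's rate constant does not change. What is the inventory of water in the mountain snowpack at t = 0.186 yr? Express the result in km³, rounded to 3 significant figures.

22.7 km³

τ = M₀/F₀ = 16.59/39.49 = 0.4201 yr; rate constant k = 1/τ.
New steady state M_∞ = F₁/k = F₁·τ = 80.22 × 0.4201 = 33.701 km³.
M(t) = M_∞ + (M₀ − M_∞)·e^(−t/τ); t/τ = 0.186/0.4201 = 0.4427, so e^(−t/τ) = 0.6423.
M(t) = 33.701 − 17.11 × 0.6423 = 22.711 km³.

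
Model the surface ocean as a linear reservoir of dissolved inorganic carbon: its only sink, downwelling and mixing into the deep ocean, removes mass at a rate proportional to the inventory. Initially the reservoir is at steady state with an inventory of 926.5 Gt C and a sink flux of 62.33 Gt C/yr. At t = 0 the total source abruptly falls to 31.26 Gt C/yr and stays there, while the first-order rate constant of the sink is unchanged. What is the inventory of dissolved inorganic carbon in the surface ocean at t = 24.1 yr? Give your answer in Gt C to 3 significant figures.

556 Gt C

Residence time τ = M₀/F₀ = 14.86 yr. The eventual steady state is M_∞ = M₀·(F₁/F₀) = 926.5 × 31.26/62.33 = 464.66 Gt C.
The anomaly ΔM(t) = M(t) − M_∞ decays as ΔM₀·e^(−t/τ) with ΔM₀ = 926.5 − 464.66 = 461.8 Gt C.
At t = 24.1 yr, e^(−t/τ) = e^(−1.621) = 0.1976, so ΔM = 91.28 Gt C and M = 464.66 + 91.28 = 555.94 Gt C.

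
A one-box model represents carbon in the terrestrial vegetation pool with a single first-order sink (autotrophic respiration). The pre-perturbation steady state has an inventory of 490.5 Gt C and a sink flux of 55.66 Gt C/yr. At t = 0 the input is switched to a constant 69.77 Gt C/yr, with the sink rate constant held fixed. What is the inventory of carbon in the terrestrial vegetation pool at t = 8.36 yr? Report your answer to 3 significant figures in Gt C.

Residence time τ = M₀/F₀ = 8.812 yr. The eventual steady state is M_∞ = M₀·(F₁/F₀) = 490.5 × 69.77/55.66 = 614.84 Gt C.
The anomaly ΔM(t) = M(t) − M_∞ decays as ΔM₀·e^(−t/τ) with ΔM₀ = 490.5 − 614.84 = −124.3 Gt C.
At t = 8.36 yr, e^(−t/τ) = e^(−0.9487) = 0.3873, so ΔM = −48.15 Gt C and M = 614.84 − 48.15 = 566.69 Gt C.

567 Gt C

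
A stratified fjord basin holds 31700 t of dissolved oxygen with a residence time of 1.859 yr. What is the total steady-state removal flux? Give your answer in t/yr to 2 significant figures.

17000 t/yr

F = M / τ = 31700 / 1.859 = 17050 t/yr.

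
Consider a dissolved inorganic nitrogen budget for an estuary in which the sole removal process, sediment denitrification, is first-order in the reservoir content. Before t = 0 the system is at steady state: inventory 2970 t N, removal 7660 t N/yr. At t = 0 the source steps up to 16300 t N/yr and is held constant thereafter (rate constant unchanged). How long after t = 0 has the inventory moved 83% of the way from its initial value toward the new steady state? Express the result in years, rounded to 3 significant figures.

0.687 yr

τ = M₀/F₀ = 2970/7660 = 0.3877 yr.
The remaining gap fraction is e^(−t/τ); 83% covered ⇒ e^(−t/τ) = 0.170.
t = −τ ln(0.170) = 0.3877 × 1.772 = 0.6870 yr.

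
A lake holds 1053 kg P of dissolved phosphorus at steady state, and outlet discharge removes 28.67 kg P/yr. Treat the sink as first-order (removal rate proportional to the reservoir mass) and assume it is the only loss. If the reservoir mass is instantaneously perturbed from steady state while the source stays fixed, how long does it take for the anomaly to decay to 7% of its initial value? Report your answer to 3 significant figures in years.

For a linear reservoir the anomaly decays as exp(−t/τ) with τ = M/F = 1053/28.67 = 36.73 yr.
exp(−t/τ) = 0.07 ⇒ t = −τ ln(0.07) = 36.73 × 2.659 = 97.67 yr.

97.7 yr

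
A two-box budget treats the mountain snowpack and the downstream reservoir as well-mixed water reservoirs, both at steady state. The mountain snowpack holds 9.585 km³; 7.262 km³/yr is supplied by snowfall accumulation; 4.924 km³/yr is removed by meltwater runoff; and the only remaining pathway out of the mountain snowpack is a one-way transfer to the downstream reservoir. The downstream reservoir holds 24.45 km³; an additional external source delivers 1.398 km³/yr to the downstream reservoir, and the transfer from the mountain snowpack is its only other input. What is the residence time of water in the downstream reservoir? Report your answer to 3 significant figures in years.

6.54 yr

Balance the mountain snowpack: ΣF_in = 7.2620 km³/yr.
Transfer to the downstream reservoir = ΣF_in − (4.924) = 2.3380 km³/yr.
Total input to the downstream reservoir = 2.3380 + 1.398 = 3.7360 km³/yr; at steady state this equals its total output.
τ = M / F = 24.45 / 3.7360 = 6.544 yr.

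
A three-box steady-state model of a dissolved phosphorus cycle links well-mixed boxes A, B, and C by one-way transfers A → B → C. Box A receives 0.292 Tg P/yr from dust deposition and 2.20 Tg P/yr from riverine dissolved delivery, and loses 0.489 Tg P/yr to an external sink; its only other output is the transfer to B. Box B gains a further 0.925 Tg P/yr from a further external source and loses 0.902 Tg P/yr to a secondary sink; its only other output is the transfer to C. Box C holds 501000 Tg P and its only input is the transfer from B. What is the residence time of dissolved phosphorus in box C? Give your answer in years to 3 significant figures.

247000 yr

Box A: F(A→B) = (0.292 + 2.20) − 0.489 = 2.0030 Tg P/yr.
Box B: F(B→C) = (2.0030 + 0.925) − 0.902 = 2.0260 Tg P/yr.
Box C throughput = its input = 2.0260 Tg P/yr; τ = 501000 / 2.0260 = 247300 yr.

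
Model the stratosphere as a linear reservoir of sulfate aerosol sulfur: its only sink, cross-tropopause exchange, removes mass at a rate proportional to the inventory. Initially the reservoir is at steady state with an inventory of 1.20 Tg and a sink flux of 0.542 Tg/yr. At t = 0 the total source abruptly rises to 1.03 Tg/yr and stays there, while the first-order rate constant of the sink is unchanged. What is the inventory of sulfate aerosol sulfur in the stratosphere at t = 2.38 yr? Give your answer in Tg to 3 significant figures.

The sink rate constant is k = F₀/M₀ = 0.542/1.20 = 0.4517 yr⁻¹.
Solving dM/dt = F₁ − kM with M(0) = M₀ gives M(t) = F₁/k + (M₀ − F₁/k)·e^(−kt).
F₁/k = 1.03/0.4517 = 2.2804 Tg; kt = 0.4517 × 2.38 = 1.075, e^(−kt) = 0.3413.
M(2.38) = 2.2804 + (1.20 − 2.2804) × 0.3413 = 2.2804 − 0.3688 = 1.9117 Tg.

1.91 Tg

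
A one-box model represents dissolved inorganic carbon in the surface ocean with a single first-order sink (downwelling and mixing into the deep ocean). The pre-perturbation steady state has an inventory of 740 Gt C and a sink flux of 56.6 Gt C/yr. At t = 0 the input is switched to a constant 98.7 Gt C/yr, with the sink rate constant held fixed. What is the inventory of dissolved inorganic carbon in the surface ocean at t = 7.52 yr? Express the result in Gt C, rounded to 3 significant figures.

The sink rate constant is k = F₀/M₀ = 56.6/740 = 0.07649 yr⁻¹.
Solving dM/dt = F₁ − kM with M(0) = M₀ gives M(t) = F₁/k + (M₀ − F₁/k)·e^(−kt).
F₁/k = 98.7/0.07649 = 1290.4 Gt C; kt = 0.07649 × 7.52 = 0.5752, e^(−kt) = 0.5626.
M(7.52) = 1290.4 + (740 − 1290.4) × 0.5626 = 1290.4 − 309.7 = 980.75 Gt C.

981 Gt C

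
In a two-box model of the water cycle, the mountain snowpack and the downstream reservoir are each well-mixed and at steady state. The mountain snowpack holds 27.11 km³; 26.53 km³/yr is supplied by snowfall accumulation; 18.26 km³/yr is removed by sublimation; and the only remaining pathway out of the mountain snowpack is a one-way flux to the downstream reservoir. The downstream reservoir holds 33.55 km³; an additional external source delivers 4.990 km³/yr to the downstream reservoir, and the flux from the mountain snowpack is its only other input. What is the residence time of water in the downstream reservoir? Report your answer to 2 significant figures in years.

Balance the mountain snowpack: ΣF_in = 26.530 km³/yr.
Flux to the downstream reservoir = ΣF_in − (18.26) = 8.2700 km³/yr.
Total input to the downstream reservoir = 8.2700 + 4.990 = 13.260 km³/yr; at steady state this equals its total output.
τ = M / F = 33.55 / 13.260 = 2.530 yr.

2.5 yr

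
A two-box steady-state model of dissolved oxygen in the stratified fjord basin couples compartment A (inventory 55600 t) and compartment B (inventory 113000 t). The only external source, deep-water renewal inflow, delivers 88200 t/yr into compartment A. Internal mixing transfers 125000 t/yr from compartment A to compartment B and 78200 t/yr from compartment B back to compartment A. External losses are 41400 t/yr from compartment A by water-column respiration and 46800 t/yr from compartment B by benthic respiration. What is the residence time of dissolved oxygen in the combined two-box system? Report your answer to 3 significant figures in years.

For the system as a whole, the A↔B exchange is internal and contributes nothing to the throughput; only the external sinks remove mass.
M_total = 55600 + 113000 = 168600 t.
ΣF_external_out = 41400 + 46800 = 88200 t/yr.
τ = M_total / ΣF_ext = 168600 / 88200 = 1.912 yr.

1.91 yr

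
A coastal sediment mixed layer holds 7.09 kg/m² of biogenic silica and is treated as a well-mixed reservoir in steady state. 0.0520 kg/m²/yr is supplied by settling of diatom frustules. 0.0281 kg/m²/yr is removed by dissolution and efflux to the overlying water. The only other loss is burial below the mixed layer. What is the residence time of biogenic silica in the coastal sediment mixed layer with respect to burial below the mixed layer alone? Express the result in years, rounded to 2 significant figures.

300 yr

At steady state ΣF_in = ΣF_out.
ΣF_in = 0.052000 kg/m²/yr.
Burial below the mixed layer flux = ΣF_in − (0.0281) = 0.052000 − 0.02810 = 0.02390 kg/m²/yr.
τ = M / F = 7.09 / 0.02390 = 296.7 yr.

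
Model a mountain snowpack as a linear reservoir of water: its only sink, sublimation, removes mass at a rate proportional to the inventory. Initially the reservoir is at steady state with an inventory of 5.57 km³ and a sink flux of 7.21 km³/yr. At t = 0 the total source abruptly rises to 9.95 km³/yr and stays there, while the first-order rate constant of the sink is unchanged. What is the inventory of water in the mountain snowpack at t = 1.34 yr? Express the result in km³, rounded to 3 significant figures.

7.31 km³

The sink rate constant is k = F₀/M₀ = 7.21/5.57 = 1.294 yr⁻¹.
Solving dM/dt = F₁ − kM with M(0) = M₀ gives M(t) = F₁/k + (M₀ − F₁/k)·e^(−kt).
F₁/k = 9.95/1.294 = 7.6868 km³; kt = 1.294 × 1.34 = 1.735, e^(−kt) = 0.1765.
M(1.34) = 7.6868 + (5.57 − 7.6868) × 0.1765 = 7.6868 − 0.3736 = 7.3132 km³.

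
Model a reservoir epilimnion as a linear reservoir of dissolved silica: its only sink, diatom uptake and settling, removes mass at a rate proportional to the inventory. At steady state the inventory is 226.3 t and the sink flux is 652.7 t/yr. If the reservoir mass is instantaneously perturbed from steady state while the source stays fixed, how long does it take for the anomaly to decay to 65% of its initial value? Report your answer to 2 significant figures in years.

0.15 yr

For a linear reservoir the anomaly decays as exp(−t/τ) with τ = M/F = 226.3/652.7 = 0.3467 yr.
exp(−t/τ) = 0.65 ⇒ t = −τ ln(0.65) = 0.3467 × 0.4308 = 0.1494 yr.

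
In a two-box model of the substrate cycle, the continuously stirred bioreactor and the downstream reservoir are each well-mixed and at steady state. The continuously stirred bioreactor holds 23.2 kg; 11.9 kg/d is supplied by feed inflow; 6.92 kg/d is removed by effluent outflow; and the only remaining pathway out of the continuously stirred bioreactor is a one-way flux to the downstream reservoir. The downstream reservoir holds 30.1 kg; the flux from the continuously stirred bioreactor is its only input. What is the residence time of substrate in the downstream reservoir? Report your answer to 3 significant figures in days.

6.04 d

Balance the continuously stirred bioreactor: ΣF_in = 11.900 kg/d.
Flux to the downstream reservoir = ΣF_in − (6.92) = 4.9800 kg/d.
At steady state the output of the downstream reservoir equals its input, 4.9800 kg/d.
τ = M / F = 30.1 / 4.9800 = 6.044 d.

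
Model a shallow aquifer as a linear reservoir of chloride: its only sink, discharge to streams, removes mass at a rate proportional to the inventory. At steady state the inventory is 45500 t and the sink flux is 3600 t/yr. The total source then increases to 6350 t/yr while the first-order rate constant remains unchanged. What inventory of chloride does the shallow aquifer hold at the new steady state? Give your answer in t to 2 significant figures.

80000 t

Rate constant k = F/M = 3600 / 45500 = 0.07912 yr⁻¹.
At the new steady state, source = k·M_new ⇒ M_new = 6350 / 0.07912 = 80260 t.
(Equivalently M_new = M × F_new/F_old = 45500 × 6350/3600.)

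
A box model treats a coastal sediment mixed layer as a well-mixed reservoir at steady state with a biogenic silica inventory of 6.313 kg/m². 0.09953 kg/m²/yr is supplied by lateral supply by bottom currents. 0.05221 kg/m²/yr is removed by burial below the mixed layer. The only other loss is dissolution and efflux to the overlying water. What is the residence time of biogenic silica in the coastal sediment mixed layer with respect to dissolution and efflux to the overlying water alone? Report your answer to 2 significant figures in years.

At steady state ΣF_in = ΣF_out.
ΣF_in = 0.099530 kg/m²/yr.
Dissolution and efflux to the overlying water flux = ΣF_in − (0.05221) = 0.099530 − 0.05221 = 0.04732 kg/m²/yr.
τ = M / F = 6.313 / 0.04732 = 133.4 yr.

130 yr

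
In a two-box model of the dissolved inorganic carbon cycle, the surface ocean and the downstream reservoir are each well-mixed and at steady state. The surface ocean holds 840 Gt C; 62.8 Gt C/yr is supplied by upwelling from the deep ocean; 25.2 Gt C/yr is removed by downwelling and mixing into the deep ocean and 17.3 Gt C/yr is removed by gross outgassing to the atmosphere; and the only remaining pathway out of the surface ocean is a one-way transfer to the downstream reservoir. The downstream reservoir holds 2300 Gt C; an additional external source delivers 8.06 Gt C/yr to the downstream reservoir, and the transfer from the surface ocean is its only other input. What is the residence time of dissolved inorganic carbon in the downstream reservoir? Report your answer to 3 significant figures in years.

81.1 yr

Balance the surface ocean: ΣF_in = 62.800 Gt C/yr.
Transfer to the downstream reservoir = ΣF_in − (25.2 + 17.3) = 20.300 Gt C/yr.
Total input to the downstream reservoir = 20.300 + 8.06 = 28.360 Gt C/yr; at steady state this equals its total output.
τ = M / F = 2300 / 28.360 = 81.10 yr.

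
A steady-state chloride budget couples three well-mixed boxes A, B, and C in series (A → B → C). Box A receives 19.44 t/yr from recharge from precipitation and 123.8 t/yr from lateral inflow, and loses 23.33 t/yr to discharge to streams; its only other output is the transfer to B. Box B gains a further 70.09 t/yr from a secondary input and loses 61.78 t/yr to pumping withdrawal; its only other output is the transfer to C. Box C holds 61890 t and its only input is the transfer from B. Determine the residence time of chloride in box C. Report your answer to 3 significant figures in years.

Box A: F(A→B) = (19.44 + 123.8) − 23.33 = 119.91 t/yr.
Box B: F(B→C) = (119.91 + 70.09) − 61.78 = 128.22 t/yr.
Box C throughput = its input = 128.22 t/yr; τ = 61890 / 128.22 = 482.7 yr.

483 yr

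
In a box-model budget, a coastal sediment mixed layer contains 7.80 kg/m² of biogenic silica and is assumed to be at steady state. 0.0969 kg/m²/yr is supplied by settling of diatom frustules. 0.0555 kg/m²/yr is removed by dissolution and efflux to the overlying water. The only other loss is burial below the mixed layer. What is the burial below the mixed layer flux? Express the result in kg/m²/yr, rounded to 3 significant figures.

0.0414 kg/m²/yr

At steady state ΣF_in = ΣF_out.
ΣF_in = 0.096900 kg/m²/yr.
Burial below the mixed layer flux = ΣF_in − (0.0555) = 0.096900 − 0.05550 = 0.04140 kg/m²/yr.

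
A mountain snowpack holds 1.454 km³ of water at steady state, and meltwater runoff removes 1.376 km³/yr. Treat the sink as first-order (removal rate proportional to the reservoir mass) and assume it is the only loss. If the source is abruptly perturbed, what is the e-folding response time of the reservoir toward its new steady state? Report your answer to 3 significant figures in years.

For a linear reservoir the response time equals the residence time τ = M/F.
τ = 1.454 / 1.376 = 1.057 yr.

1.06 yr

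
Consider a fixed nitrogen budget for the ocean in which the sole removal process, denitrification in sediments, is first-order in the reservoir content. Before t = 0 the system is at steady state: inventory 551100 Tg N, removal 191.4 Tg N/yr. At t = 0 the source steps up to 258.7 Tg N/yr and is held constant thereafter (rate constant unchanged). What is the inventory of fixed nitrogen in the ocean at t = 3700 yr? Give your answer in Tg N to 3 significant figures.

691000 Tg N

The sink rate constant is k = F₀/M₀ = 191.4/551100 = 0.0003473 yr⁻¹.
Solving dM/dt = F₁ − kM with M(0) = M₀ gives M(t) = F₁/k + (M₀ − F₁/k)·e^(−kt).
F₁/k = 258.7/0.0003473 = 744880 Tg N; kt = 0.0003473 × 3700 = 1.285, e^(−kt) = 0.2766.
M(3700) = 744880 + (551100 − 744880) × 0.2766 = 744880 − 53610 = 691270 Tg N.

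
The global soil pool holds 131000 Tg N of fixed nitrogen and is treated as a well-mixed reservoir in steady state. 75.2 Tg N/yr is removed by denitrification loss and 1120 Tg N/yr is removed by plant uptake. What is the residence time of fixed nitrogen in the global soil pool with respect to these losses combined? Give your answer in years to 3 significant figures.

110 yr

Total removal = 75.20 + 1120 = 1195.2 Tg N/yr.
τ = M / ΣF_out = 131000 / 1195.2 = 109.6 yr.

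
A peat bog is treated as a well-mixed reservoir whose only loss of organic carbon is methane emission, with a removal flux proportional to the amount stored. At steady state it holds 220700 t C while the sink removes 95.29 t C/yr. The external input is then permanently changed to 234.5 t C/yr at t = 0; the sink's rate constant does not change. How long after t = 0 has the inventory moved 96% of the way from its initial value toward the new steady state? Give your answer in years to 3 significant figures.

τ = M₀/F₀ = 220700/95.29 = 2316 yr.
The remaining gap fraction is e^(−t/τ); 96% covered ⇒ e^(−t/τ) = 0.0400.
t = −τ ln(0.0400) = 2316 × 3.219 = 7455 yr.

7460 yr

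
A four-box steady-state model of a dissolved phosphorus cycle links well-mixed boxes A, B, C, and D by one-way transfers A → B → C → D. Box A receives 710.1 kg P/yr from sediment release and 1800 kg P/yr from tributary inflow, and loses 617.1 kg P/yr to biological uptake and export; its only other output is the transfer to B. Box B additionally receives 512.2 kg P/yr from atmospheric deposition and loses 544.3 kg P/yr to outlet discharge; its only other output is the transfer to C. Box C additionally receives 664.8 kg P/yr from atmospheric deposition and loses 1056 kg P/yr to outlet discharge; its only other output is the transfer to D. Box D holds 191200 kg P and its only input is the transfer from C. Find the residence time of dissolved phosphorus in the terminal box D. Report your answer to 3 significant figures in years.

130 yr

Box A: F(A→B) = (710.1 + 1800) − 617.1 = 1893.0 kg P/yr.
Box B: F(B→C) = (1893.0 + 512.2) − 544.3 = 1860.9 kg P/yr.
Box C: F(C→D) = (1860.9 + 664.8) − 1056 = 1469.7 kg P/yr.
Box D throughput = its input = 1469.7 kg P/yr; τ = 191200 / 1469.7 = 130.1 yr.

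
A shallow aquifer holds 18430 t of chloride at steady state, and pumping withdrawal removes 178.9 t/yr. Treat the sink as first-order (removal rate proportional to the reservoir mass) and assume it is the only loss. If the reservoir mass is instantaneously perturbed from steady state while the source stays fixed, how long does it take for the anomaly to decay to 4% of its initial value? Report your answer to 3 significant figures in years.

332 yr

For a linear reservoir the anomaly decays as exp(−t/τ) with τ = M/F = 18430/178.9 = 103.0 yr.
exp(−t/τ) = 0.04 ⇒ t = −τ ln(0.04) = 103.0 × 3.219 = 331.6 yr.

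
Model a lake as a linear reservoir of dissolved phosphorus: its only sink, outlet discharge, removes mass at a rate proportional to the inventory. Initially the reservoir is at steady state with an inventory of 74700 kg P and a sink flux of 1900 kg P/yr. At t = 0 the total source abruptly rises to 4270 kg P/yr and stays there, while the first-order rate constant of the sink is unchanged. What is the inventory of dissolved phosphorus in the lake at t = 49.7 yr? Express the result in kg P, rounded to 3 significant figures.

The sink rate constant is k = F₀/M₀ = 1900/74700 = 0.02544 yr⁻¹.
Solving dM/dt = F₁ − kM with M(0) = M₀ gives M(t) = F₁/k + (M₀ − F₁/k)·e^(−kt).
F₁/k = 4270/0.02544 = 167880 kg P; kt = 0.02544 × 49.7 = 1.264, e^(−kt) = 0.2825.
M(49.7) = 167880 + (74700 − 167880) × 0.2825 = 167880 − 26320 = 141560 kg P.

142000 kg P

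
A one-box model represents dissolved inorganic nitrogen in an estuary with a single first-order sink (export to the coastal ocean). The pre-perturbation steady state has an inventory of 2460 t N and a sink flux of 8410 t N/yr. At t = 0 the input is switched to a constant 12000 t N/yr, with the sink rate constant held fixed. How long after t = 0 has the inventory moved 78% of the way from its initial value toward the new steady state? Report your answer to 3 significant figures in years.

0.443 yr

τ = M₀/F₀ = 2460/8410 = 0.2925 yr.
The remaining gap fraction is e^(−t/τ); 78% covered ⇒ e^(−t/τ) = 0.220.
t = −τ ln(0.220) = 0.2925 × 1.514 = 0.4429 yr.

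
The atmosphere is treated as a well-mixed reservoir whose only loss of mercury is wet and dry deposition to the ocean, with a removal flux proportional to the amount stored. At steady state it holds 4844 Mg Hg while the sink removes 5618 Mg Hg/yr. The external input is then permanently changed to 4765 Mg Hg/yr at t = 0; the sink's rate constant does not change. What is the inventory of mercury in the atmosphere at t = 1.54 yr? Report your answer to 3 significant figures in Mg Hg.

4230 Mg Hg

τ = M₀/F₀ = 4844/5618 = 0.8622 yr; rate constant k = 1/τ.
New steady state M_∞ = F₁/k = F₁·τ = 4765 × 0.8622 = 4108.5 Mg Hg.
M(t) = M_∞ + (M₀ − M_∞)·e^(−t/τ); t/τ = 1.54/0.8622 = 1.786, so e^(−t/τ) = 0.1676.
M(t) = 4108.5 + 735.5 × 0.1676 = 4231.8 Mg Hg.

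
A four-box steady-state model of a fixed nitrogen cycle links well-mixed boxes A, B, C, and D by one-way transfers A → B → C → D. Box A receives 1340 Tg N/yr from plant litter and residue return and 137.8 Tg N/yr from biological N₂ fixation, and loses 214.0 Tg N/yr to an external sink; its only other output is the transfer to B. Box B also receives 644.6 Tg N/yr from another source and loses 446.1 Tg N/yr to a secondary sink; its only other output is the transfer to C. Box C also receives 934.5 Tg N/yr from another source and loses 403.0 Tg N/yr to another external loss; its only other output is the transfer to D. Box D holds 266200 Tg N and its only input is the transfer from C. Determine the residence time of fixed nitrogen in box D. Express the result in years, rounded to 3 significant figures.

134 yr

Box A: F(A→B) = (1340 + 137.8) − 214.0 = 1263.8 Tg N/yr.
Box B: F(B→C) = (1263.8 + 644.6) − 446.1 = 1462.3 Tg N/yr.
Box C: F(C→D) = (1462.3 + 934.5) − 403.0 = 1993.8 Tg N/yr.
Box D throughput = its input = 1993.8 Tg N/yr; τ = 266200 / 1993.8 = 133.5 yr.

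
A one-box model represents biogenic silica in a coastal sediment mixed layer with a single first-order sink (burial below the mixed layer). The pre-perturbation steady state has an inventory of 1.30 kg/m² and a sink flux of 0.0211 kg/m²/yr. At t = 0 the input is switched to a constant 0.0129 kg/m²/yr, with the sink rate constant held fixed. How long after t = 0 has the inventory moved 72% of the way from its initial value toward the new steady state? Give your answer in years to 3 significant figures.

78.4 yr

τ = M₀/F₀ = 1.30/0.0211 = 61.61 yr.
The remaining gap fraction is e^(−t/τ); 72% covered ⇒ e^(−t/τ) = 0.280.
t = −τ ln(0.280) = 61.61 × 1.273 = 78.43 yr.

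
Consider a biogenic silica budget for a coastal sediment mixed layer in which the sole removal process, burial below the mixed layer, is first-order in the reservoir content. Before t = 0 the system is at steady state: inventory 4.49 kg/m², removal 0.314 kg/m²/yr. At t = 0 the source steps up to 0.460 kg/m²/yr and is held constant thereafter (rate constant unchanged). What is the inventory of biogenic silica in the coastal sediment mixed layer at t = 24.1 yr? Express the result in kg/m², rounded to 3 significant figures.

6.19 kg/m²

The sink rate constant is k = F₀/M₀ = 0.314/4.49 = 0.06993 yr⁻¹.
Solving dM/dt = F₁ − kM with M(0) = M₀ gives M(t) = F₁/k + (M₀ − F₁/k)·e^(−kt).
F₁/k = 0.460/0.06993 = 6.5777 kg/m²; kt = 0.06993 × 24.1 = 1.685, e^(−kt) = 0.1854.
M(24.1) = 6.5777 + (4.49 − 6.5777) × 0.1854 = 6.5777 − 0.3870 = 6.1907 kg/m².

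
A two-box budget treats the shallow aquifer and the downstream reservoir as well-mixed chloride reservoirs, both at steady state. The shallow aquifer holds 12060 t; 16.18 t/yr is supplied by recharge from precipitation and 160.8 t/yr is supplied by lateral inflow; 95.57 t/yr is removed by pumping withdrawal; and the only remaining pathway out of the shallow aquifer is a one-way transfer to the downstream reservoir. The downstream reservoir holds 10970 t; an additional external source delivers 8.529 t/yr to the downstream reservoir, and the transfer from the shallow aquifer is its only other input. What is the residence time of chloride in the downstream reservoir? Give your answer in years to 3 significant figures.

Balance the shallow aquifer: ΣF_in = 16.18 + 160.8 = 176.98 t/yr.
Transfer to the downstream reservoir = ΣF_in − (95.57) = 81.410 t/yr.
Total input to the downstream reservoir = 81.410 + 8.529 = 89.939 t/yr; at steady state this equals its total output.
τ = M / F = 10970 / 89.939 = 122.0 yr.

122 yr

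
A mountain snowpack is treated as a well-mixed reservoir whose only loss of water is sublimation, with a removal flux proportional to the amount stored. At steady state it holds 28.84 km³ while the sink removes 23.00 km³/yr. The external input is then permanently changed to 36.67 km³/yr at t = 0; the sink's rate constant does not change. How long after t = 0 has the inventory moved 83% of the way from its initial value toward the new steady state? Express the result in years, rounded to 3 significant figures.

τ = M₀/F₀ = 28.84/23.00 = 1.254 yr.
The remaining gap fraction is e^(−t/τ); 83% covered ⇒ e^(−t/τ) = 0.170.
t = −τ ln(0.170) = 1.254 × 1.772 = 2.222 yr.

2.22 yr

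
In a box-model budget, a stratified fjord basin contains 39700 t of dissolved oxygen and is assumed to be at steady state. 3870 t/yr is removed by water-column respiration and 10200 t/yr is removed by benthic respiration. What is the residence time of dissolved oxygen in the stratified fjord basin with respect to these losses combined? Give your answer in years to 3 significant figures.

2.82 yr

Total removal = 3870 + 10200 = 14070 t/yr.
τ = M / ΣF_out = 39700 / 14070 = 2.822 yr.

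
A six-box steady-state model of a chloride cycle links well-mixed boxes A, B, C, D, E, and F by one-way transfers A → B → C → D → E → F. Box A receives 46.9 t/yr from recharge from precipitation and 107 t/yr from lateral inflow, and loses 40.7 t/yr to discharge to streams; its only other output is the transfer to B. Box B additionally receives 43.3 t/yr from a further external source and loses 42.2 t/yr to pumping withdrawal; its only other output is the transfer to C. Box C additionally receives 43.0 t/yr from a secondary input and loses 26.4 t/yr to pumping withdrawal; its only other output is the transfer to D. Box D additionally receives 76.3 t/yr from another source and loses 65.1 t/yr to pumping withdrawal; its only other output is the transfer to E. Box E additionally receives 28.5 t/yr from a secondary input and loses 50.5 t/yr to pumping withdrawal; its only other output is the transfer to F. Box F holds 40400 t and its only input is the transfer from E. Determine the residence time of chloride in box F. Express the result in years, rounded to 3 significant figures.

336 yr

Box A: F(A→B) = (46.9 + 107) − 40.7 = 113.20 t/yr.
Box B: F(B→C) = (113.20 + 43.3) − 42.2 = 114.30 t/yr.
Box C: F(C→D) = (114.30 + 43.0) − 26.4 = 130.90 t/yr.
Box D: F(D→E) = (130.90 + 76.3) − 65.1 = 142.10 t/yr.
Box E: F(E→F) = (142.10 + 28.5) − 50.5 = 120.10 t/yr.
Box F throughput = its input = 120.10 t/yr; τ = 40400 / 120.10 = 336.4 yr.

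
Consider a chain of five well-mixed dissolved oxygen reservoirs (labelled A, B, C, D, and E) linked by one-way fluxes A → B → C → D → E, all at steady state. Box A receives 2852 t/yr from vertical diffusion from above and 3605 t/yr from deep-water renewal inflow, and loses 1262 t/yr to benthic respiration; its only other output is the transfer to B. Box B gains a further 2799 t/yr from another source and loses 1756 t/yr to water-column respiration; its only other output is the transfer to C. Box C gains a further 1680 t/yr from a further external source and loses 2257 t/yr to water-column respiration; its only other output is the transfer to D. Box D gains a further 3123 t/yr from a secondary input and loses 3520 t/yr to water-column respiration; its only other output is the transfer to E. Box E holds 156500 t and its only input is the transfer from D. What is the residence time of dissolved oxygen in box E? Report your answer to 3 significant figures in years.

Box A: F(A→B) = (2852 + 3605) − 1262 = 5195.0 t/yr.
Box B: F(B→C) = (5195.0 + 2799) − 1756 = 6238.0 t/yr.
Box C: F(C→D) = (6238.0 + 1680) − 2257 = 5661.0 t/yr.
Box D: F(D→E) = (5661.0 + 3123) − 3520 = 5264.0 t/yr.
Box E throughput = its input = 5264.0 t/yr; τ = 156500 / 5264.0 = 29.73 yr.

29.7 yr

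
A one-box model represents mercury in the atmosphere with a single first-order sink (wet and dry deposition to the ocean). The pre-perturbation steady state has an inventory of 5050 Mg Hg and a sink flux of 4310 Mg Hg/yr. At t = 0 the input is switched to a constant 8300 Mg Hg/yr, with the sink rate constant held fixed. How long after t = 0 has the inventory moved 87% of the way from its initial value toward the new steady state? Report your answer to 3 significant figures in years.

τ = M₀/F₀ = 5050/4310 = 1.172 yr.
The remaining gap fraction is e^(−t/τ); 87% covered ⇒ e^(−t/τ) = 0.130.
t = −τ ln(0.130) = 1.172 × 2.040 = 2.391 yr.

2.39 yr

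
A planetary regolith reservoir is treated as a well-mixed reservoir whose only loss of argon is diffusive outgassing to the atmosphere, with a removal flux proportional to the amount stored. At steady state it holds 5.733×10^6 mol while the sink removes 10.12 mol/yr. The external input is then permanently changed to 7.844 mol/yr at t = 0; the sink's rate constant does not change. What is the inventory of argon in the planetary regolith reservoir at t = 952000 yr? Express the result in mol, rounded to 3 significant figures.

4.68×10^6 mol

Residence time τ = M₀/F₀ = 566500 yr. The eventual steady state is M_∞ = M₀·(F₁/F₀) = 5.733×10^6 × 7.844/10.12 = 4.4436×10^6 mol.
The anomaly ΔM(t) = M(t) − M_∞ decays as ΔM₀·e^(−t/τ) with ΔM₀ = 5.733×10^6 − 4.4436×10^6 = 1.289×10^6 mol.
At t = 952000 yr, e^(−t/τ) = e^(−1.680) = 0.1863, so ΔM = 240200 mol and M = 4.4436×10^6 + 240200 = 4.6838×10^6 mol.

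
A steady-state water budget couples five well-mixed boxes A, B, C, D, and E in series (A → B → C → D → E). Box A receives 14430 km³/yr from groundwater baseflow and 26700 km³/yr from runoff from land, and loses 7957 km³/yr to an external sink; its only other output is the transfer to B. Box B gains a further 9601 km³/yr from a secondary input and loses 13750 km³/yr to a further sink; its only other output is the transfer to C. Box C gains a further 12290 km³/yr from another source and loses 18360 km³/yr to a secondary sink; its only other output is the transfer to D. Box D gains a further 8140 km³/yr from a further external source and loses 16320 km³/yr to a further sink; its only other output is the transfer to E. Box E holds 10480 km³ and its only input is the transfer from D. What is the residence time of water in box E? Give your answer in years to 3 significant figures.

Box A: F(A→B) = (14430 + 26700) − 7957 = 33173 km³/yr.
Box B: F(B→C) = (33173 + 9601) − 13750 = 29024 km³/yr.
Box C: F(C→D) = (29024 + 12290) − 18360 = 22954 km³/yr.
Box D: F(D→E) = (22954 + 8140) − 16320 = 14774 km³/yr.
Box E throughput = its input = 14774 km³/yr; τ = 10480 / 14774 = 0.7094 yr.

0.709 yr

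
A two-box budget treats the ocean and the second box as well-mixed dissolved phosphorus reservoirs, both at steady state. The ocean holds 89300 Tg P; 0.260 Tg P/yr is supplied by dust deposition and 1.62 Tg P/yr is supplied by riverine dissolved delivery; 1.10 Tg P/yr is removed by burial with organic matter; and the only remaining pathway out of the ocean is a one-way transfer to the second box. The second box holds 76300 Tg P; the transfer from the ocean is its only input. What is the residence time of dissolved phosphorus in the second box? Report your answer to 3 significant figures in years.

Balance the ocean: ΣF_in = 0.260 + 1.62 = 1.8800 Tg P/yr.
Transfer to the second box = ΣF_in − (1.10) = 0.78000 Tg P/yr.
At steady state the output of the second box equals its input, 0.78000 Tg P/yr.
τ = M / F = 76300 / 0.78000 = 97820 yr.

97800 yr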